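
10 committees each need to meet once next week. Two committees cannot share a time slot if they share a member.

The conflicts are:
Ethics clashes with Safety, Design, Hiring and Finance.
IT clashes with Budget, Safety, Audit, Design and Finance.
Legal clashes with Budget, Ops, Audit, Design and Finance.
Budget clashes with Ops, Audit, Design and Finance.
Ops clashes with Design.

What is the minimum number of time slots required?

Legal, Budget, Ops, Design pairwise conflict, so at least 4 time slots are needed.
A valid assignment using 4 time slots: Ethics=1, IT=2, Legal=2, Budget=1, Ops=4, Safety=3, Audit=3, Design=3, Hiring=2, Finance=3. No two conflicting committees share a time slot.

4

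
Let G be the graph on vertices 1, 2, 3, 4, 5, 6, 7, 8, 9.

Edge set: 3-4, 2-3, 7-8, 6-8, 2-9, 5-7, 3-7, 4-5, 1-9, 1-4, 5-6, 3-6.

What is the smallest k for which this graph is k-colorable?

3

The cycle 9-2-3-4-1-9 has odd length 5, so it cannot be 2-colored; at least 3 colors are needed.
3 colors suffice: 1=red, 2=green, 3=red, 4=blue, 5=red, 6=blue, 7=blue, 8=red, 9=blue. No two adjacent vertices share a color.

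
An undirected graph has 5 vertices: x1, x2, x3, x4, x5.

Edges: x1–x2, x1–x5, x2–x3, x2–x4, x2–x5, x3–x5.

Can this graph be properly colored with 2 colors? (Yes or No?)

x1, x2, x5 are mutually adjacent, so at least 3 colors are needed.
So 2 colors are not enough.

No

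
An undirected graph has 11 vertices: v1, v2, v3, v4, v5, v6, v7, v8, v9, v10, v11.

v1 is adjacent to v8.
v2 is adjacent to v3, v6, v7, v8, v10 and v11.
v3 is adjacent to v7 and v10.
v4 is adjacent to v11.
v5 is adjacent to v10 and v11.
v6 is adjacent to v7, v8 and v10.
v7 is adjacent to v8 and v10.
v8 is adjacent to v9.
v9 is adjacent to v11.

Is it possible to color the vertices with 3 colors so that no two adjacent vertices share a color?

No

v2, v6, v7, v8 are pairwise adjacent (a clique of size 4), so at least 4 colors are needed.
So 3 colors are not enough.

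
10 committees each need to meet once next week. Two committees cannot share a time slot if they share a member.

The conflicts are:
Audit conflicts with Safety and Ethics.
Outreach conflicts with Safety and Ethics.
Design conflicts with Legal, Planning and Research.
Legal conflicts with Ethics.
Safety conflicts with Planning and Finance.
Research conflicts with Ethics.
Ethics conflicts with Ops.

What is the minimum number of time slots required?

Design and Legal conflict, so at least 2 time slots are needed.
Using 2 time slots: Audit=2, Outreach=2, Design=1, Legal=2, Safety=1, Planning=2, Finance=2, Research=2, Ethics=1, Ops=2. Every pair that conflicts lands in different time slots.

2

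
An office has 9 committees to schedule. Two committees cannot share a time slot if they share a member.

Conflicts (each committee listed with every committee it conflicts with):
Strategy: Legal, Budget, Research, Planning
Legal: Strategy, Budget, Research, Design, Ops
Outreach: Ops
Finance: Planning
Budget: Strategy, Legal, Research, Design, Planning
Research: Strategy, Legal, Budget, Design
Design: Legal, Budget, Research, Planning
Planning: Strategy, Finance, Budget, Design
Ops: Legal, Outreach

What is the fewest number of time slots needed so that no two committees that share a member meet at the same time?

Strategy, Legal, Budget, Research pairwise conflict, so at least 4 time slots are needed.
A valid assignment using 4 time slots: Strategy=3, Legal=2, Outreach=2, Finance=1, Budget=1, Research=4, Design=3, Planning=2, Ops=1. Each listed conflict is separated.

4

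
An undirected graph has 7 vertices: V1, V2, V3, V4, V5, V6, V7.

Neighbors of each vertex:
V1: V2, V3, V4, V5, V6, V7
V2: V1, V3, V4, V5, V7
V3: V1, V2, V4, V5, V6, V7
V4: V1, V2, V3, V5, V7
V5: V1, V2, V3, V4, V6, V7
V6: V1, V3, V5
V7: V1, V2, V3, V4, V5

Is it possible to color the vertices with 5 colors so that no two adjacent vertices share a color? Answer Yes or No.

V1, V2, V3, V4, V5, V7 are mutually adjacent (a clique of size 6), so at least 6 colors are needed.
So 5 colors are not enough.

No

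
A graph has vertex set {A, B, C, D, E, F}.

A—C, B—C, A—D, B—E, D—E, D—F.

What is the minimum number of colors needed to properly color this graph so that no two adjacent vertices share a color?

The cycle A-C-B-E-D-A has odd length 5, so it cannot be 2-colored; at least 3 colors are needed.
3 colors suffice: color 1 → {B, D}; color 2 → {C, E, F}; color 3 → {A}. Every edge joins two different colors.

3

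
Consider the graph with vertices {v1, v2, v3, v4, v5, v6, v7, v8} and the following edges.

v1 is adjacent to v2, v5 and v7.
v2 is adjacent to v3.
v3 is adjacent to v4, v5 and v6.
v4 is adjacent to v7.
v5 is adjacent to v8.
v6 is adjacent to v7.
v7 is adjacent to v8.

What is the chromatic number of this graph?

The cycle v3-v5-v8-v7-v4-v3 has odd length 5, so it cannot be 2-colored; at least 3 colors are needed.
3 colors suffice: color 1 → {v3, v7}; color 2 → {v2, v4, v5, v6}; color 3 → {v1, v8}. Each edge has distinct colors on its endpoints.

3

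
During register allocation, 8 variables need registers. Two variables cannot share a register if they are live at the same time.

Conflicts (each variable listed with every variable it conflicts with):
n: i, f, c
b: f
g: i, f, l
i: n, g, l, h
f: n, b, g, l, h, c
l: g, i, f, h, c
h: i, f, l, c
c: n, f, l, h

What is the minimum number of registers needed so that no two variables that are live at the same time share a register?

4

f, l, h, c all conflict with each other, so at least 4 registers are needed.
A valid assignment using 4 registers: n=2, b=2, g=3, i=1, f=1, l=2, h=3, c=4. Each listed conflict is separated.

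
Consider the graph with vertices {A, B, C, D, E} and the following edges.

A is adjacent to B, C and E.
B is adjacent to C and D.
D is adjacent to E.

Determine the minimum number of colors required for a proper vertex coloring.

3

A, B, C are pairwise adjacent, so at least 3 colors are needed.
3 colors suffice: A=red, B=blue, C=green, D=red, E=blue. No two adjacent vertices share a color.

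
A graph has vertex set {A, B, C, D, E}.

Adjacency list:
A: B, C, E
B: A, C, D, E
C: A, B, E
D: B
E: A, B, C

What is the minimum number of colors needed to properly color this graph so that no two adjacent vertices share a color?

4

A, B, C, E are pairwise adjacent (a clique of size 4), so at least 4 colors are needed.
4 colors suffice: color 1 → {B}; color 2 → {D, E}; color 3 → {A}; color 4 → {C}. Each edge has distinct colors on its endpoints.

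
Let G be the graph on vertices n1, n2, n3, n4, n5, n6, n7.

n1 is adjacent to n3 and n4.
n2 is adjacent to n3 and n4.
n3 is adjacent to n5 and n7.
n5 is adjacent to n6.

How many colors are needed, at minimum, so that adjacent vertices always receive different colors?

2

n3 and n7 are adjacent, so at least 2 colors are needed.
One proper 2-coloring: n1=2, n2=2, n3=1, n4=1, n5=2, n6=1, n7=2. No two adjacent vertices share a color.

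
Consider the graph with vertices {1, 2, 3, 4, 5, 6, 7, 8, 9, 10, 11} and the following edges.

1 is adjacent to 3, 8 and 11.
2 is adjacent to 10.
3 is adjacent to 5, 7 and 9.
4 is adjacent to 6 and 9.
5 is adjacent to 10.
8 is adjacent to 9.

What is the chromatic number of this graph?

1 and 11 are adjacent, so at least 2 colors are needed.
2 colors suffice: color a → {3, 4, 8, 10, 11}; color b → {1, 2, 5, 6, 7, 9}. Every edge joins two different colors.

2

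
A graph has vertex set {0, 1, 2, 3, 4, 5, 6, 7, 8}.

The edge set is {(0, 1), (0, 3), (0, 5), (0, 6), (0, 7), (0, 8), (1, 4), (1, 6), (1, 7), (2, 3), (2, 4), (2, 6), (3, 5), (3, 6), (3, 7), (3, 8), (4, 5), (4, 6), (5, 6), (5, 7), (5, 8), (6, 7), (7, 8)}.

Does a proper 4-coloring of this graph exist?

No

0, 3, 5, 7, 8 are mutually adjacent (a clique of size 5), so at least 5 colors are needed.
So 4 colors are not enough.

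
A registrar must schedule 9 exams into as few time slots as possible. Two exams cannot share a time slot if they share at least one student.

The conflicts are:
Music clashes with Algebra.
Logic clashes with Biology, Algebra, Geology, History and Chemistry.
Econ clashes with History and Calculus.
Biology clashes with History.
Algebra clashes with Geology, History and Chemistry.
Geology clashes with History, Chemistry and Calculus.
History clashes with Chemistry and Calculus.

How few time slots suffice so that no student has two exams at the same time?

5

Logic, Algebra, Geology, History, Chemistry pairwise conflict, so at least 5 time slots are needed.
5 time slots suffice: Music=1, Logic=4, Econ=2, Biology=2, Algebra=3, Geology=2, History=1, Chemistry=5, Calculus=3. No two conflicting exams share a time slot.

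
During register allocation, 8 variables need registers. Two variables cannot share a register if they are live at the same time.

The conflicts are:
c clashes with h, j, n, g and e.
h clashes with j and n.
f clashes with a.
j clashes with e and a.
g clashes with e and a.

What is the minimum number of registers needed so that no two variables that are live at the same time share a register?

3

c, h, n are mutually in conflict, so at least 3 registers are needed.
A valid assignment using 3 registers: c=1, h=3, f=2, j=2, n=2, g=2, e=3, a=1. No two conflicting variables share a register.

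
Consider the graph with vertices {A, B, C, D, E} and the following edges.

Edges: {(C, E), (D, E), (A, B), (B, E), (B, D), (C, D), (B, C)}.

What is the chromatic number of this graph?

4

B, C, D, E form a clique, so at least 4 colors are needed.
4 colors suffice: color 1 → {B}; color 2 → {A, C}; color 3 → {E}; color 4 → {D}. Every edge joins two different colors.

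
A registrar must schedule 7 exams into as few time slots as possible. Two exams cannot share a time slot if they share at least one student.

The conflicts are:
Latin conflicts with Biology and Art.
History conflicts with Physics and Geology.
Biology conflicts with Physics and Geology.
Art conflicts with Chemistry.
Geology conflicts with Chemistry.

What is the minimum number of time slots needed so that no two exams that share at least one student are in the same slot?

The cycle Chemistry-Art-Latin-Biology-Geology-Chemistry has odd length 5, so it cannot be 2-colored; at least 3 time slots are needed.
3 time slots suffice: time slot 1 → {History, Biology, Art}; time slot 2 → {Latin, Physics, Geology}; time slot 3 → {Chemistry}. No two conflicting exams share a time slot.

3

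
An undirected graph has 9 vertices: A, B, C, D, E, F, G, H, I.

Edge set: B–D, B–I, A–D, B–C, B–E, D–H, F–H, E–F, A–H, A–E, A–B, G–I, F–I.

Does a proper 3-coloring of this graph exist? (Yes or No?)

Yes

The chromatic number is 3. A, D, H are pairwise adjacent, so at least 3 colors are needed.
A valid assignment using 3 colors: A=2, B=1, C=2, D=3, E=3, F=2, G=1, H=1, I=3.
That is already a proper 3-coloring.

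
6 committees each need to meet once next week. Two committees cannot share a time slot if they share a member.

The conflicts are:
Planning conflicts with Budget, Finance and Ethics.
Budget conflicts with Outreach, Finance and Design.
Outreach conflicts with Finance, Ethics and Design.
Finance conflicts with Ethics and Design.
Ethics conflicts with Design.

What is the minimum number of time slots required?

4

Budget, Outreach, Finance, Design all conflict with each other, so at least 4 time slots are needed.
4 time slots suffice: Planning=2, Budget=4, Outreach=3, Finance=1, Ethics=4, Design=2. Every pair that conflicts lands in different time slots.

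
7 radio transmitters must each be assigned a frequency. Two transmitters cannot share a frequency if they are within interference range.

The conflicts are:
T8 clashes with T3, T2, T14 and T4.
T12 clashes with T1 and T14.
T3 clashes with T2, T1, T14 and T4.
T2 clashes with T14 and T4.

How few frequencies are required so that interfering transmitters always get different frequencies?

T8, T3, T2, T4 pairwise conflict, so at least 4 frequencies are needed.
A valid assignment using 4 frequencies: T8=2, T12=1, T3=1, T2=3, T1=2, T14=4, T4=4. No two conflicting transmitters share a frequency.

4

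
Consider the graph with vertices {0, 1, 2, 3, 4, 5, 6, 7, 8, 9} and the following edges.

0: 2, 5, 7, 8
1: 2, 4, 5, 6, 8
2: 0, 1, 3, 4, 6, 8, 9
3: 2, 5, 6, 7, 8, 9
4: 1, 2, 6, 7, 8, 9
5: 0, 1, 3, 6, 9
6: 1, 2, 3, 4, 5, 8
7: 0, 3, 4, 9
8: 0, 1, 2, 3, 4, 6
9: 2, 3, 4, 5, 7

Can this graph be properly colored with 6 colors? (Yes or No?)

Yes

The chromatic number is 5. 1, 2, 4, 6, 8 are pairwise adjacent (a clique of size 5), so at least 5 colors are needed.
5 colors suffice: color red → {2, 5, 7}; color blue → {0, 3, 4}; color green → {6, 9}; color yellow → {8}; color purple → {1}.
Since 6 ≥ 5, a proper 6-coloring certainly exists.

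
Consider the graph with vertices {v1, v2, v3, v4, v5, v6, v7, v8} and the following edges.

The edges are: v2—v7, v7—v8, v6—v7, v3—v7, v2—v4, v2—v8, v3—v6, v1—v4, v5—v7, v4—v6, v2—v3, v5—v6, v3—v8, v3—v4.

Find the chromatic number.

4

v2, v3, v7, v8 are mutually adjacent (a clique of size 4), so at least 4 colors are needed.
One proper 4-coloring: v1=red, v2=green, v3=red, v4=blue, v5=red, v6=green, v7=blue, v8=yellow. Every edge joins two different colors.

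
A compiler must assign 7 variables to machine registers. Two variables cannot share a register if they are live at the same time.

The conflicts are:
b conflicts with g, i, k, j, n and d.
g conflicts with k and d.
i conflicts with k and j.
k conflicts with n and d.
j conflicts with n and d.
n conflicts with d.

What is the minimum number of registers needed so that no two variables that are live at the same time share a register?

4

b, g, k, d pairwise conflict, so at least 4 registers are needed.
A valid assignment using 4 registers: b=1, g=4, i=3, k=2, j=2, n=4, d=3. No two conflicting variables share a register.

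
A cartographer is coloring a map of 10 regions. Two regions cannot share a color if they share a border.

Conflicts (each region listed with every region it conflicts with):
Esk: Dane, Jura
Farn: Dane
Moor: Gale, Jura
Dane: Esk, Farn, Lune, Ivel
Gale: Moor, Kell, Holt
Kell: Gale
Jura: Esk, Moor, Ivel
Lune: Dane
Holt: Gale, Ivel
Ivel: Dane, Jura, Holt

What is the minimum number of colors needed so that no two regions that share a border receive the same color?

The cycle Holt-Gale-Moor-Jura-Ivel-Holt has odd length 5, so it cannot be 2-colored; at least 3 colors are needed.
3 colors suffice: color 1 → {Dane, Gale, Jura}; color 2 → {Esk, Farn, Moor, Kell, Lune, Ivel}; color 3 → {Holt}. Each listed conflict is separated.

3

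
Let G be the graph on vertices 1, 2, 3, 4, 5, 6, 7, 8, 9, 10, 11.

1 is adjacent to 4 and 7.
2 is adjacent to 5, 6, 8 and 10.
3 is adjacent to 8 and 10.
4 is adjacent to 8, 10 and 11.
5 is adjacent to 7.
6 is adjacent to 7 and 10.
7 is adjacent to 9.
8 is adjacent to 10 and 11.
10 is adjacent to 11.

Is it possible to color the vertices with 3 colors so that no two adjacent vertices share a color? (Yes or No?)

No

4, 8, 10, 11 are mutually adjacent (a clique of size 4), so at least 4 colors are needed.
So 3 colors are not enough.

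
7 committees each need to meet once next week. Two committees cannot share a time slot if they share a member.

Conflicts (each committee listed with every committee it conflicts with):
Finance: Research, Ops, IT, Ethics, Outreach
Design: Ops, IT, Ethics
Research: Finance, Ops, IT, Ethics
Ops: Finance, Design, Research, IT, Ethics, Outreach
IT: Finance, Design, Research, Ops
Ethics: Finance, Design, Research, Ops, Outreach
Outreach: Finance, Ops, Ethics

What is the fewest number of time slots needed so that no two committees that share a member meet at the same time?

Finance, Ops, Ethics, Outreach pairwise conflict, so at least 4 time slots are needed.
Using 4 time slots: Finance=2, Design=2, Research=4, Ops=1, IT=3, Ethics=3, Outreach=4. No two conflicting committees share a time slot.

4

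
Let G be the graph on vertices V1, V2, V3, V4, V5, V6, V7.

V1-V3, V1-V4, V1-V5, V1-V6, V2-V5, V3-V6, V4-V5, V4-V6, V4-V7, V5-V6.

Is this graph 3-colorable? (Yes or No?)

V1, V4, V5, V6 form a clique, so at least 4 colors are needed.
So 3 colors are not enough.

No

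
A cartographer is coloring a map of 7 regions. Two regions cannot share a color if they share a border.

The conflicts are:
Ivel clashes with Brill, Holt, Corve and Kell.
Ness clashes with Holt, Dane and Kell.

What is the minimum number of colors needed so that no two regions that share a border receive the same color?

Ivel and Brill conflict, so at least 2 colors are needed.
One proper 2-coloring: Ivel=1, Brill=2, Ness=1, Holt=2, Corve=2, Dane=2, Kell=2. No two conflicting regions share a color.

2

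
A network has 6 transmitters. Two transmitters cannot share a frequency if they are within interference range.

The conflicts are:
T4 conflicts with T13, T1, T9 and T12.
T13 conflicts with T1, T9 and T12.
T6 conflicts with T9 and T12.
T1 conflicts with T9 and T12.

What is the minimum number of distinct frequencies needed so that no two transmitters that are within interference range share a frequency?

T4, T13, T1, T9 pairwise conflict, so at least 4 frequencies are needed.
4 frequencies suffice: T4=3, T13=4, T6=1, T1=1, T9=2, T12=2. No two conflicting transmitters share a frequency.

4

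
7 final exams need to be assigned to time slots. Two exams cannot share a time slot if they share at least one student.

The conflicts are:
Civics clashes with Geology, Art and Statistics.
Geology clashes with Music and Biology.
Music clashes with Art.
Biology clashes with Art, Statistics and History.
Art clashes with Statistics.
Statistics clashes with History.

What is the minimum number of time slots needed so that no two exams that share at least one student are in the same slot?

Civics, Art, Statistics are mutually in conflict, so at least 3 time slots are needed.
3 time slots suffice: Civics=3, Geology=1, Music=3, Biology=3, Art=2, Statistics=1, History=2. Each listed conflict is separated.

3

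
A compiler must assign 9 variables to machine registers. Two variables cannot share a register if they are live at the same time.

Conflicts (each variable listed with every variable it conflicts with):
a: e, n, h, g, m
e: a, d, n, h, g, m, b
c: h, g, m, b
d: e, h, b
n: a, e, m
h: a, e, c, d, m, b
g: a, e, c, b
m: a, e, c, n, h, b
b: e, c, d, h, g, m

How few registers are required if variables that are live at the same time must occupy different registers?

4

e, h, m, b pairwise conflict, so at least 4 registers are needed.
4 registers suffice: register 1 → {e, c}; register 2 → {d, g, m}; register 3 → {a, b}; register 4 → {n, h}. No two conflicting variables share a register.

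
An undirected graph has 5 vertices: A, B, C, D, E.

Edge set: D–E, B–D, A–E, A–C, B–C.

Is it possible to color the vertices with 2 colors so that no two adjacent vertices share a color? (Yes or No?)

The cycle D-E-A-C-B-D has odd length 5, so it cannot be 2-colored; at least 3 colors are needed.
So 2 colors are not enough.

No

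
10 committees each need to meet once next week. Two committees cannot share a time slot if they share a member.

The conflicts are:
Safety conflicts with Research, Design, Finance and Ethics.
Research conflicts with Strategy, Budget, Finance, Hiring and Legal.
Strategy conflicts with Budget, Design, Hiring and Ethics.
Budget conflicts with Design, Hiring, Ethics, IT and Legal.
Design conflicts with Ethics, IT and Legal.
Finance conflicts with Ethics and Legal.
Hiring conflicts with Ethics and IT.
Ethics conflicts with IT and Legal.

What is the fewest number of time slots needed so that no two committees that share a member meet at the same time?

4

Budget, Design, Ethics, Legal all conflict with each other, so at least 4 time slots are needed.
4 time slots suffice: Safety=4, Research=1, Strategy=4, Budget=2, Design=3, Finance=2, Hiring=3, Ethics=1, IT=4, Legal=4. Every pair that conflicts lands in different time slots.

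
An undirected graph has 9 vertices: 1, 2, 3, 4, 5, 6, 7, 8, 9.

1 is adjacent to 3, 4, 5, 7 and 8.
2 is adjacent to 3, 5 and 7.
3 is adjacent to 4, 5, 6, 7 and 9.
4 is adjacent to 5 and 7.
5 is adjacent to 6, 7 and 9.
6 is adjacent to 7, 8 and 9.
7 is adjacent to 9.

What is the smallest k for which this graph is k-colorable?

1, 3, 4, 5, 7 are pairwise adjacent (a clique of size 5), so at least 5 colors are needed.
A valid assignment using 5 colors: 1=d, 2=d, 3=c, 4=e, 5=b, 6=d, 7=a, 8=a, 9=e. Every edge joins two different colors.

5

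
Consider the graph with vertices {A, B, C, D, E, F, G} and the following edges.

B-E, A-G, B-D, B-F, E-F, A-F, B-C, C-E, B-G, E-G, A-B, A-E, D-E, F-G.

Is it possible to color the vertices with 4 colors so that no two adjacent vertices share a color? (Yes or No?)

No

A, B, E, F, G are pairwise adjacent (a clique of size 5), so at least 5 colors are needed.
So 4 colors are not enough.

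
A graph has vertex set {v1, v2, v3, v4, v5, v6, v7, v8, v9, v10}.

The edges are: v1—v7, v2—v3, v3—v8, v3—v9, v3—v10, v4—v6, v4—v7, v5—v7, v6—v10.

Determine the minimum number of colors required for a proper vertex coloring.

v2 and v3 are adjacent, so at least 2 colors are needed.
2 colors suffice: color 1 → {v3, v6, v7}; color 2 → {v1, v2, v4, v5, v8, v9, v10}. Every edge joins two different colors.

2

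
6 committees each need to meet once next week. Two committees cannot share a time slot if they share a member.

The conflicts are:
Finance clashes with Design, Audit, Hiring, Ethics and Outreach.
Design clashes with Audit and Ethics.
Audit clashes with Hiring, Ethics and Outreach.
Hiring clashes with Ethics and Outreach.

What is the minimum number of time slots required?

4

Finance, Audit, Hiring, Outreach are mutually in conflict, so at least 4 time slots are needed.
4 time slots suffice: time slot 1 → {Audit}; time slot 2 → {Finance}; time slot 3 → {Design, Hiring}; time slot 4 → {Ethics, Outreach}. Every pair that conflicts lands in different time slots.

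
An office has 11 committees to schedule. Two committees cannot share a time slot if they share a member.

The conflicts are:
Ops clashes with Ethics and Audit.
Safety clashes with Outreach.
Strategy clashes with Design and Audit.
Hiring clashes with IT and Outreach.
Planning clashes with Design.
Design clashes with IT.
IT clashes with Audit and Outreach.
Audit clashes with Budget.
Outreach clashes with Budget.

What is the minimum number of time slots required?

3

Hiring, IT, Outreach are mutually in conflict, so at least 3 time slots are needed.
3 time slots suffice: time slot 1 → {Design, Ethics, Audit, Outreach}; time slot 2 → {Ops, Safety, Strategy, Planning, IT, Budget}; time slot 3 → {Hiring}. Each listed conflict is separated.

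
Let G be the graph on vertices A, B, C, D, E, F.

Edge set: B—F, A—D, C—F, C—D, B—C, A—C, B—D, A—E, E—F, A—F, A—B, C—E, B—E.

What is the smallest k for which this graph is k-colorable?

A, B, C, E, F are pairwise adjacent (a clique of size 5), so at least 5 colors are needed.
One proper 5-coloring: A=3, B=1, C=2, D=4, E=5, F=4. Every edge joins two different colors.

5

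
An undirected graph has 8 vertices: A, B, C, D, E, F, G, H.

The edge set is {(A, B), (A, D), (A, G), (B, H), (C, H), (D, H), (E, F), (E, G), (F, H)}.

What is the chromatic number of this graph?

C and H are adjacent, so at least 2 colors are needed.
2 colors suffice: color red → {A, E, H}; color blue → {B, C, D, F, G}. No two adjacent vertices share a color.

2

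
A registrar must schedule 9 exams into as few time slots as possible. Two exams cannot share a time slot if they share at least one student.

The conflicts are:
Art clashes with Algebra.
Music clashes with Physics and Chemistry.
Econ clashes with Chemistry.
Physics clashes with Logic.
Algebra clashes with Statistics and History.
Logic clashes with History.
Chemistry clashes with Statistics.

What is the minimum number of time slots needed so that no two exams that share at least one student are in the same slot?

The cycle Logic-Physics-Music-Chemistry-Statistics-Algebra-History-Logic has odd length 7, so it cannot be 2-colored; at least 3 time slots are needed.
3 time slots suffice: time slot 1 → {Algebra, Logic, Chemistry}; time slot 2 → {Art, Music, Econ, Statistics, History}; time slot 3 → {Physics}. Every pair that conflicts lands in different time slots.

3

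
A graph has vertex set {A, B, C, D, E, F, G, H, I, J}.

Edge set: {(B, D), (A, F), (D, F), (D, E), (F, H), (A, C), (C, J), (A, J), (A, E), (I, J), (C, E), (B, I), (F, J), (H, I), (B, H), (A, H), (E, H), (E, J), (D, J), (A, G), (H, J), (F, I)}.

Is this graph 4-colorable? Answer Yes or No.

The chromatic number is 4. A, C, E, J are pairwise adjacent (a clique of size 4), so at least 4 colors are needed.
4 colors suffice: A=2, B=1, C=3, D=2, E=4, F=4, G=1, H=3, I=2, J=1.
That is already a proper 4-coloring.

Yes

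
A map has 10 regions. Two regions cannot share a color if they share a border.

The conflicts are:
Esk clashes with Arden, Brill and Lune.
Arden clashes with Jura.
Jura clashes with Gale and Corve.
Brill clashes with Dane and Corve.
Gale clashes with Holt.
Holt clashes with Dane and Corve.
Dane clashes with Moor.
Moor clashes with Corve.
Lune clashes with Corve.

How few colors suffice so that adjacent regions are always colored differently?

The cycle Brill-Corve-Jura-Arden-Esk-Brill has odd length 5, so it cannot be 2-colored; at least 3 colors are needed.
A valid assignment using 3 colors: Esk=1, Arden=3, Jura=2, Brill=2, Gale=1, Holt=2, Dane=1, Moor=2, Lune=2, Corve=1. Every pair that conflicts lands in different colors.

3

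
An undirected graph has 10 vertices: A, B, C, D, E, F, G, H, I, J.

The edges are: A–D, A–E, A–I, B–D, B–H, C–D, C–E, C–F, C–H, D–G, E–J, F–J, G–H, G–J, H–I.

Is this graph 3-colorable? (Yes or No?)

The chromatic number is 3. The cycle G-J-F-C-D-G has odd length 5, so it cannot be 2-colored; at least 3 colors are needed.
3 colors suffice: color red → {A, B, C, G}; color blue → {D, E, F, H}; color green → {I, J}.
That is already a proper 3-coloring.

Yes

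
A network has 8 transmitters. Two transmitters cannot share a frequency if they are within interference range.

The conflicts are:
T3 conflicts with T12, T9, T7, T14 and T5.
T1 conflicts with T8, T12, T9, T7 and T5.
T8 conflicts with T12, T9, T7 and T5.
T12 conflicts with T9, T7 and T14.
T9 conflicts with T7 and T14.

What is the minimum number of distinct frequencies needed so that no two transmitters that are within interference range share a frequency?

T1, T8, T12, T9, T7 are mutually in conflict, so at least 5 frequencies are needed.
5 frequencies suffice: T3=3, T1=3, T8=4, T12=2, T9=1, T7=5, T14=4, T5=1. No two conflicting transmitters share a frequency.

5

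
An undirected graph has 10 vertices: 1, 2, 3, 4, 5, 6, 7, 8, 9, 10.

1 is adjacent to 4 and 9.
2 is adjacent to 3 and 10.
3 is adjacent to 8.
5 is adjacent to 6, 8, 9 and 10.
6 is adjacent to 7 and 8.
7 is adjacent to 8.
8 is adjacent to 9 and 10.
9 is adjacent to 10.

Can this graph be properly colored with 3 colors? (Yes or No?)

No

5, 8, 9, 10 form a clique, so at least 4 colors are needed.
So 3 colors are not enough.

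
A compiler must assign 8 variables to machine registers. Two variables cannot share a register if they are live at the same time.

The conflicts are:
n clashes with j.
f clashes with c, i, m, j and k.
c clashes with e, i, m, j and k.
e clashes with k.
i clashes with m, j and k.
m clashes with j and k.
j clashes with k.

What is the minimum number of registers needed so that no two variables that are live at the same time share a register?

f, c, i, m, j, k are mutually in conflict, so at least 6 registers are needed.
6 registers suffice: n=1, f=5, c=1, e=2, i=6, m=4, j=2, k=3. No two conflicting variables share a register.

6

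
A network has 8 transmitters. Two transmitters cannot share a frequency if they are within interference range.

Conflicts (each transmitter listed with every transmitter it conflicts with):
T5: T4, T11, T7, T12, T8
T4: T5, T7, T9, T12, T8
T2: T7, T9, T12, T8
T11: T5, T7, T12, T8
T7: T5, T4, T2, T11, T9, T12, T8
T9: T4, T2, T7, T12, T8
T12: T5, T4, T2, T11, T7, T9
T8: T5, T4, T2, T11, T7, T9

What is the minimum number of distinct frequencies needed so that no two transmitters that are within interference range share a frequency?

4

T5, T11, T7, T8 all conflict with each other, so at least 4 frequencies are needed.
4 frequencies suffice: frequency 1 → {T7}; frequency 2 → {T12, T8}; frequency 3 → {T5, T9}; frequency 4 → {T4, T2, T11}. No two conflicting transmitters share a frequency.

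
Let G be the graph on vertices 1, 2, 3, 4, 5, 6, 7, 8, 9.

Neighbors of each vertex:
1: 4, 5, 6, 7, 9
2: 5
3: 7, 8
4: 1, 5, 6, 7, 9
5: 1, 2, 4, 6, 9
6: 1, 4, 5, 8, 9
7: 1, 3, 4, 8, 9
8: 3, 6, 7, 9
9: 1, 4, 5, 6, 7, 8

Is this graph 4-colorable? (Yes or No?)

No

1, 4, 5, 6, 9 are mutually adjacent (a clique of size 5), so at least 5 colors are needed.
So 4 colors are not enough.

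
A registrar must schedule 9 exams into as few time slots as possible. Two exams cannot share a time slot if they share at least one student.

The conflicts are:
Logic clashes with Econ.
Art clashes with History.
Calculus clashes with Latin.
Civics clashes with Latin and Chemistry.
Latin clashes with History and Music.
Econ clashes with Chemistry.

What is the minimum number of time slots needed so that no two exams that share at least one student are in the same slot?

2

Civics and Latin conflict, so at least 2 time slots are needed.
2 time slots suffice: time slot 1 → {Logic, Art, Latin, Chemistry}; time slot 2 → {Calculus, Civics, History, Econ, Music}. Every pair that conflicts lands in different time slots.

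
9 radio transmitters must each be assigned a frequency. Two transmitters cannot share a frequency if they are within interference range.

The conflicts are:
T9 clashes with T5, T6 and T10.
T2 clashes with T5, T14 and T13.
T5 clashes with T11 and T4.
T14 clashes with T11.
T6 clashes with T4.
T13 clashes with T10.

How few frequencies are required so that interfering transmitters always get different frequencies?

3

The cycle T10-T13-T2-T5-T9-T10 has odd length 5, so it cannot be 2-colored; at least 3 frequencies are needed.
Using 3 frequencies: T9=2, T2=2, T5=1, T14=1, T6=1, T11=2, T13=1, T4=2, T10=3. Each listed conflict is separated.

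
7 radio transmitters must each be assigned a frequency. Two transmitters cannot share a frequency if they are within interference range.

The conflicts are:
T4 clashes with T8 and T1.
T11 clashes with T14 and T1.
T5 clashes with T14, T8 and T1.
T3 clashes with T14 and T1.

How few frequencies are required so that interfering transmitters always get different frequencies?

T3 and T14 conflict, so at least 2 frequencies are needed.
2 frequencies suffice: frequency 1 → {T14, T8, T1}; frequency 2 → {T4, T11, T5, T3}. Each listed conflict is separated.

2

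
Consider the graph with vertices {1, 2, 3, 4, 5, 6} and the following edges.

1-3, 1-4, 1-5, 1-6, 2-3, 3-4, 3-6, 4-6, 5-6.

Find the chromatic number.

4

1, 3, 4, 6 form a clique, so at least 4 colors are needed.
4 colors suffice: color red → {2, 6}; color blue → {1}; color green → {3, 5}; color yellow → {4}. Every edge joins two different colors.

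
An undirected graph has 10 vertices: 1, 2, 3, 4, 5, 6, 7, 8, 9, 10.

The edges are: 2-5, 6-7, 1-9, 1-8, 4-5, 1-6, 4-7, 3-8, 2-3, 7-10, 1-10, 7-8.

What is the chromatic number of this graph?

1 and 8 are adjacent, so at least 2 colors are needed.
2 colors suffice: color a → {1, 3, 5, 7}; color b → {2, 4, 6, 8, 9, 10}. Each edge has distinct colors on its endpoints.

2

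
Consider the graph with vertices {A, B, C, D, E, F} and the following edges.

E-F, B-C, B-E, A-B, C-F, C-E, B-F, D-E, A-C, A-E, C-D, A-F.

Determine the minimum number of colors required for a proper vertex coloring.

A, B, C, E, F are pairwise adjacent (a clique of size 5), so at least 5 colors are needed.
5 colors suffice: color 1 → {E}; color 2 → {C}; color 3 → {B, D}; color 4 → {A}; color 5 → {F}. Every edge joins two different colors.

5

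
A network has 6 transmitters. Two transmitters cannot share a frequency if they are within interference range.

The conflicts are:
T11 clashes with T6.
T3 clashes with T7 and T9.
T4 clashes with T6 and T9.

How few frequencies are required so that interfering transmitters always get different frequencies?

2

T3 and T9 conflict, so at least 2 frequencies are needed.
2 frequencies suffice: frequency 1 → {T7, T6, T9}; frequency 2 → {T11, T3, T4}. No two conflicting transmitters share a frequency.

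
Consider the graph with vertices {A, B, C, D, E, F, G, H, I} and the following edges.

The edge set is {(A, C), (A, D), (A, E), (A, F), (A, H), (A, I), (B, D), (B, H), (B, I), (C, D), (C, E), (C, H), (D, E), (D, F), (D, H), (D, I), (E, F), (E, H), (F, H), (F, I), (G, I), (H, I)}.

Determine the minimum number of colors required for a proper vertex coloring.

A, C, D, E, H form a clique, so at least 5 colors are needed.
5 colors suffice: A=4, B=4, C=5, D=1, E=3, F=5, G=1, H=2, I=3. Each edge has distinct colors on its endpoints.

5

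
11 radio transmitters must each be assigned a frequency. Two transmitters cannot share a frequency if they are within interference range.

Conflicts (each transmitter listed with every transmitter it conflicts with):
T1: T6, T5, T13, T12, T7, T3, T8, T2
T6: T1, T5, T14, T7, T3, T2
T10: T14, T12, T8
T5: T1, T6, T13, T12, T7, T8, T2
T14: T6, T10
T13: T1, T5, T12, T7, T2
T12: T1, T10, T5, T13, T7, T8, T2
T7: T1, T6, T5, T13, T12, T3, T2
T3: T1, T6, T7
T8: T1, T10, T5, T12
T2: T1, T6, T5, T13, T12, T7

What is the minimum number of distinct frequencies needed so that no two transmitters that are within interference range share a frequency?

T1, T5, T13, T12, T7, T2 pairwise conflict, so at least 6 frequencies are needed.
A valid assignment using 6 frequencies: T1=1, T6=2, T10=1, T5=3, T14=3, T13=6, T12=2, T7=4, T3=3, T8=4, T2=5. No two conflicting transmitters share a frequency.

6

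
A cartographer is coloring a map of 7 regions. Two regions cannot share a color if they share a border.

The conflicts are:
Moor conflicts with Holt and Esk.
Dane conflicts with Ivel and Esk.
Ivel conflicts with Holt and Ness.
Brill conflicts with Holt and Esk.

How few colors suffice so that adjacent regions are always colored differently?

3

The cycle Dane-Esk-Brill-Holt-Ivel-Dane has odd length 5, so it cannot be 2-colored; at least 3 colors are needed.
3 colors suffice: Moor=3, Dane=2, Ivel=1, Brill=3, Holt=2, Ness=2, Esk=1. Each listed conflict is separated.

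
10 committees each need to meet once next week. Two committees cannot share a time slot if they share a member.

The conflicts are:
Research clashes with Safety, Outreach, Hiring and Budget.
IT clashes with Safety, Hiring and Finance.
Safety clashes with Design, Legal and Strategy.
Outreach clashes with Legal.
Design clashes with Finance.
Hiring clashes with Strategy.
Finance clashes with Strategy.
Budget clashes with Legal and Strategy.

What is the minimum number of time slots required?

Research and Hiring conflict, so at least 2 time slots are needed.
2 time slots suffice: Research=2, IT=2, Safety=1, Outreach=1, Design=2, Hiring=1, Finance=1, Budget=1, Legal=2, Strategy=2. Every pair that conflicts lands in different time slots.

2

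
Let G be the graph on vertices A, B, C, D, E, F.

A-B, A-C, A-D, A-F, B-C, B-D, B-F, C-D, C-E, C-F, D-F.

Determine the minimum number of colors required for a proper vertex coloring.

A, B, C, D, F are pairwise adjacent (a clique of size 5), so at least 5 colors are needed.
One proper 5-coloring: A=purple, B=blue, C=red, D=yellow, E=blue, F=green. No two adjacent vertices share a color.

5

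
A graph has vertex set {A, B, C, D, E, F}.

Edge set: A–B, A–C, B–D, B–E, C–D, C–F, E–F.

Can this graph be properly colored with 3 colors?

Yes

The chromatic number is 3. The cycle E-B-D-C-F-E has odd length 5, so it cannot be 2-colored; at least 3 colors are needed.
A valid assignment using 3 colors: A=2, B=1, C=1, D=2, E=3, F=2.
That is already a proper 3-coloring.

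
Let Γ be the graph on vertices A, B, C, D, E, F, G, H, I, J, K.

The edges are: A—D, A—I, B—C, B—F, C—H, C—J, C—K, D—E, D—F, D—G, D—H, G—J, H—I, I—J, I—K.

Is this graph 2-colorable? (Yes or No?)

The cycle G-D-H-I-J-G has odd length 5, so it cannot be 2-colored; at least 3 colors are needed.
So 2 colors are not enough.

No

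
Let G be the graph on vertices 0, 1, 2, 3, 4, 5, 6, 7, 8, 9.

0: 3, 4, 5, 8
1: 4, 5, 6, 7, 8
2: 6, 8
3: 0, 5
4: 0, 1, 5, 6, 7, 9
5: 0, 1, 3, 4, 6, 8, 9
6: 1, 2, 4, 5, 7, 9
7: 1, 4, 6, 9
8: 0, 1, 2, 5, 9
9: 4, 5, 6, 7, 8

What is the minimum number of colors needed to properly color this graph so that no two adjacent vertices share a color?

4, 6, 7, 9 are mutually adjacent (a clique of size 4), so at least 4 colors are needed.
4 colors suffice: color a → {2, 5, 7}; color b → {3, 6, 8}; color c → {4}; color d → {0, 1, 9}. Every edge joins two different colors.

4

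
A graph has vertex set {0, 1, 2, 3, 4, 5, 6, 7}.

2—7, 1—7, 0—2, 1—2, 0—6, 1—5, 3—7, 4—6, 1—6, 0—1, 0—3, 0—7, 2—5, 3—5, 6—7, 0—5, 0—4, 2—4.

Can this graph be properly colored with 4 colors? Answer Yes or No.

The chromatic number is 4. 0, 1, 2, 5 are pairwise adjacent (a clique of size 4), so at least 4 colors are needed.
4 colors suffice: color a → {0}; color b → {2, 3, 6}; color c → {1, 4}; color d → {5, 7}.
That is already a proper 4-coloring.

Yes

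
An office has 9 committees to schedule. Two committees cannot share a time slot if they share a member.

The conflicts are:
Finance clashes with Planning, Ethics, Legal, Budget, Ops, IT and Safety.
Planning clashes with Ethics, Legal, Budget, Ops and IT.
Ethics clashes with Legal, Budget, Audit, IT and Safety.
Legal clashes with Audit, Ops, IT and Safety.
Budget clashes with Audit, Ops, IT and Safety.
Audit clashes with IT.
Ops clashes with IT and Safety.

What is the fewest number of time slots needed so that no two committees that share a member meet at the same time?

Finance, Planning, Budget, Ops, IT pairwise conflict, so at least 5 time slots are needed.
5 time slots suffice: time slot 1 → {IT, Safety}; time slot 2 → {Legal, Budget}; time slot 3 → {Ethics, Ops}; time slot 4 → {Finance, Audit}; time slot 5 → {Planning}. Every pair that conflicts lands in different time slots.

5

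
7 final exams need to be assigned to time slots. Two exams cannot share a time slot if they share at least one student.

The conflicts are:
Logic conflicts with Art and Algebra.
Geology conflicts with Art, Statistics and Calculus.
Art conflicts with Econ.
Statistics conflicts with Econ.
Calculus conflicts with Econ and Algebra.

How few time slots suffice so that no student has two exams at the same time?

The cycle Algebra-Calculus-Econ-Art-Logic-Algebra has odd length 5, so it cannot be 2-colored; at least 3 time slots are needed.
A valid assignment using 3 time slots: Logic=1, Geology=1, Art=2, Statistics=2, Calculus=2, Econ=1, Algebra=3. Each listed conflict is separated.

3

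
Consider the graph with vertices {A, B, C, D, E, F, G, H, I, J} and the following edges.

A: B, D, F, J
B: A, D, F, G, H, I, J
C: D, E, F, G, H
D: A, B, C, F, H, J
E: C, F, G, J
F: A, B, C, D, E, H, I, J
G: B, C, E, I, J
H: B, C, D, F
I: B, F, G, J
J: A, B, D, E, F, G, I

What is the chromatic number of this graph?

5

A, B, D, F, J are mutually adjacent (a clique of size 5), so at least 5 colors are needed.
A valid assignment using 5 colors: A=purple, B=green, C=blue, D=yellow, E=green, F=red, G=red, H=purple, I=yellow, J=blue. Every edge joins two different colors.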